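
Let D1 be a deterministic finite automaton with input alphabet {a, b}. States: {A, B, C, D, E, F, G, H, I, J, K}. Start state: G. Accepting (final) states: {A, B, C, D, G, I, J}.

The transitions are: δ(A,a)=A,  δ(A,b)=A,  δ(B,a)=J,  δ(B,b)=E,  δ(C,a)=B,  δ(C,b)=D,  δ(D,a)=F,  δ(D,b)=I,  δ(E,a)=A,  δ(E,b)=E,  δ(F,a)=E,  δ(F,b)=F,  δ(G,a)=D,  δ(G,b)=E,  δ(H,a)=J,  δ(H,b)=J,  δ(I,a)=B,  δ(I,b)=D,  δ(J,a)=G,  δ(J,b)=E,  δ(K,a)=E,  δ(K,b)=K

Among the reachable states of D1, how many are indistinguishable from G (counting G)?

1

Reachable states from the start: {A,B,D,E,F,G,I,J}. Unreachable: {C,H,K} — drop them.
P0 = {A,B,D,G,I,J} | {E,F}.
On input a, block {A,B,D,G,I,J} splits into {A,B,G,I,J} and {D}.
Refine {A,B,G,I,J} on symbol a: members go to different blocks, giving {A,B,I,J} and {G}.
Split {A,B,I,J} by δ(·,a) → {A,B,I} and {J}.
Split {A,B,I} by δ(·,a) → {A,I} and {B}.
Split {A,I} by δ(·,a) → {A} and {I}.
Refine {E,F} on symbol a: members go to different blocks, giving {E} and {F}.
Stable partition: {A} | {E} | {D} | {G} | {J} | {B} | {I} | {F} — 8 equivalence classes.
State G belongs to the block {G}, which has 1 states.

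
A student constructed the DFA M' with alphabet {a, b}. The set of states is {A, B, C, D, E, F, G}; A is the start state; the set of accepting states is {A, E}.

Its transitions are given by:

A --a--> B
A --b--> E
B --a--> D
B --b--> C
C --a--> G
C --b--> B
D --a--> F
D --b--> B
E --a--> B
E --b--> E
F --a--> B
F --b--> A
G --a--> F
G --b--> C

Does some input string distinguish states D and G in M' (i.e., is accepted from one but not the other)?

Every state is reachable, so we keep all 7.
Initial partition by acceptance: {A,E} | {B,C,D,F,G}.
Refine {B,C,D,F,G} on symbol b: members go to different blocks, giving {B,C,D,G} and {F}.
Refine {B,C,D,G} on symbol a: members go to different blocks, giving {B,C} and {D,G}.
The partition is now stable with 4 blocks: {A,E} | {B,C} | {F} | {D,G}.
D and G lie in the same block of the stable partition, so they are equivalent — no string distinguishes them.

No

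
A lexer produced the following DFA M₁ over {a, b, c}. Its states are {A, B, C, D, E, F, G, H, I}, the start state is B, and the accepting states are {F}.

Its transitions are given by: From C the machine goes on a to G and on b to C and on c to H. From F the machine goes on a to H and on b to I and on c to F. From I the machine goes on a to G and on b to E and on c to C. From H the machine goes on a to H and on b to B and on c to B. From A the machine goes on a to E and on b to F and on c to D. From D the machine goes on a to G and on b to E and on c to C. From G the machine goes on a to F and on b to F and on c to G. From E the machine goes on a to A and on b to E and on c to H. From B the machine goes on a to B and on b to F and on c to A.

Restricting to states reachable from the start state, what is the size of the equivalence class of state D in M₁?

Every state is reachable, so we keep all 9.
P0 = {F} | {A,B,C,D,E,G,H,I}.
Split {A,B,C,D,E,G,H,I} by δ(·,a) → {A,B,C,D,E,H,I} and {G}.
Split {A,B,C,D,E,H,I} by δ(·,a) → {A,B,E,H} and {C,D,I}.
Split {A,B,E,H} by δ(·,b) → {A,B} and {E,H}.
Split {A,B} by δ(·,a) → {A} and {B}.
Refine {C,D,I} on symbol b: members go to different blocks, giving {D,I} and {C}.
On input a, block {E,H} splits into {E} and {H}.
Stable partition: {F} | {A} | {G} | {D,I} | {E} | {B} | {C} | {H} — 8 equivalence classes.
The equivalence class containing D is {D,I}, of size 2.

2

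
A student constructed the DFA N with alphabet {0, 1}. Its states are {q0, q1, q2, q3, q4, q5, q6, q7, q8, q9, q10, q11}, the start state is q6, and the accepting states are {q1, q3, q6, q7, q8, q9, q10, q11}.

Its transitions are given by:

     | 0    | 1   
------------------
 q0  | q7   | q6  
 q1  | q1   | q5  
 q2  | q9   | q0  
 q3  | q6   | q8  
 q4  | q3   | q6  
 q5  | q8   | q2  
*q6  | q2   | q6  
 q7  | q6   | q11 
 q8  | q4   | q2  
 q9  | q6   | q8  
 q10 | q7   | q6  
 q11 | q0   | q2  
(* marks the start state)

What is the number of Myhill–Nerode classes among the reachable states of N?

States {q1,q5,q10} cannot be reached from the start state, so discard them.
Initial partition by acceptance: {q3,q6,q7,q8,q9,q11} | {q0,q2,q4}.
Refine {q3,q6,q7,q8,q9,q11} on symbol 0: members go to different blocks, giving {q3,q7,q9} and {q6,q8,q11}.
Refine {q0,q2,q4} on symbol 1: members go to different blocks, giving {q0,q4} and {q2}.
On input 0, block {q6,q8,q11} splits into {q8,q11} and {q6}.
Stable partition: {q3,q7,q9} | {q0,q4} | {q8,q11} | {q2} | {q6} — 5 equivalence classes.

5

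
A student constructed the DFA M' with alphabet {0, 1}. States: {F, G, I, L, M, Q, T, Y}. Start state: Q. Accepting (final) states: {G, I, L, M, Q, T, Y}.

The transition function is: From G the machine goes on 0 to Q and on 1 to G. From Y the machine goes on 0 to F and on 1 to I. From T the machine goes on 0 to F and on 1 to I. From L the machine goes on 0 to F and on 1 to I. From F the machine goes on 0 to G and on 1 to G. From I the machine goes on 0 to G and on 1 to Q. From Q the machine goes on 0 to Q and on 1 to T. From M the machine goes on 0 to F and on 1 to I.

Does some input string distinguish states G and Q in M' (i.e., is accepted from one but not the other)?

Yes

Reachable states from the start: {F,G,I,Q,T}. Unreachable: {L,M,Y} — drop them.
Start with accepting vs non-accepting: {G,I,Q,T} | {F}.
Split {G,I,Q,T} by δ(·,0) → {G,I,Q} and {T}.
Refine {G,I,Q} on symbol 1: members go to different blocks, giving {G,I} and {Q}.
Refine {G,I} on symbol 0: members go to different blocks, giving {G} and {I}.
Stable partition: {G} | {F} | {T} | {Q} | {I} — 5 equivalence classes.
G and Q end up in different blocks, so they are distinguishable. For instance, the string '10' is accepted from only G.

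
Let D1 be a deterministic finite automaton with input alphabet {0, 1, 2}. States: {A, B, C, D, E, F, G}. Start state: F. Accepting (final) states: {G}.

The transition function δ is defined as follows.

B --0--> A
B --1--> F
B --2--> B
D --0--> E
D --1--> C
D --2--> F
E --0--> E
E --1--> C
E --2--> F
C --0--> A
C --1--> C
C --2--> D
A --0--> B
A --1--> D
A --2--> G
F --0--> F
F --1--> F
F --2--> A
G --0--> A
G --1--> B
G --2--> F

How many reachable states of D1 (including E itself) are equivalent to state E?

Start with accepting vs non-accepting: {G} | {A,B,C,D,E,F}.
On input 2, block {A,B,C,D,E,F} splits into {B,C,D,E,F} and {A}.
Refine {B,C,D,E,F} on symbol 0: members go to different blocks, giving {D,E,F} and {B,C}.
On input 1, block {D,E,F} splits into {D,E} and {F}.
Split {B,C} by δ(·,1) → {B} and {C}.
Stable partition: {G} | {D,E} | {A} | {B} | {F} | {C} — 6 equivalence classes.
State E belongs to the block {D,E}, which has 2 states.

2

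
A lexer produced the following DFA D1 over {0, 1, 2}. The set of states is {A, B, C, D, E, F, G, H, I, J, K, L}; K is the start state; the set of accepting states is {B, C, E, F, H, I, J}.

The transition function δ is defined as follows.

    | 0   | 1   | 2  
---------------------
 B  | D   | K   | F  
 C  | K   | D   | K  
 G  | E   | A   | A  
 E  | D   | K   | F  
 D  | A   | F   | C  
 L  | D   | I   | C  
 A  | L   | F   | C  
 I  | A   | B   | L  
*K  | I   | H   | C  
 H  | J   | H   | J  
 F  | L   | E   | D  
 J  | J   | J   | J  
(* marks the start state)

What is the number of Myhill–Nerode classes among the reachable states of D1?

Reachable states from the start: {A,B,C,D,E,F,H,I,J,K,L}. Unreachable: {G} — drop them.
Start with accepting vs non-accepting: {B,C,E,F,H,I,J} | {A,D,K,L}.
On input 0, block {B,C,E,F,H,I,J} splits into {B,C,E,F,I} and {H,J}.
Split {B,C,E,F,I} by δ(·,1) → {B,C,E} and {F,I}.
On input 2, block {B,C,E} splits into {B,E} and {C}.
Refine {A,D,K,L} on symbol 0: members go to different blocks, giving {A,D,L} and {K}.
The partition is now stable with 6 blocks: {B,E} | {A,D,L} | {H,J} | {F,I} | {C} | {K}.

6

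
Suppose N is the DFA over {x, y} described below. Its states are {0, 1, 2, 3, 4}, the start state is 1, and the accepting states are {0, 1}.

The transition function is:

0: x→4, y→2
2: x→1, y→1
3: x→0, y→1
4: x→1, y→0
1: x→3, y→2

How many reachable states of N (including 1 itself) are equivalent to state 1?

P0 = {0,1} | {2,3,4}.
No further refinement is possible. Final partition (2 blocks): {0,1} | {2,3,4}.
State 1 belongs to the block {0,1}, which has 2 states.

2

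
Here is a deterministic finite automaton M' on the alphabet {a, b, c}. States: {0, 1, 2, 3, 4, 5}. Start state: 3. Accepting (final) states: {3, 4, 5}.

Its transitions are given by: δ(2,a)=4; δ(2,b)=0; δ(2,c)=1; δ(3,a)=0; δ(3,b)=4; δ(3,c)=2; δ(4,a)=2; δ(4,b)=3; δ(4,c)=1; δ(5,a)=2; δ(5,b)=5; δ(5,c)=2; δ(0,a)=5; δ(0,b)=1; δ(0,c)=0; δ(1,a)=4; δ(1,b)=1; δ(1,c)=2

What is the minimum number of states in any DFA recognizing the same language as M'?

2

Every state is reachable, so we keep all 6.
Start with accepting vs non-accepting: {3,4,5} | {0,1,2}.
No further refinement is possible. Final partition (2 blocks): {3,4,5} | {0,1,2}.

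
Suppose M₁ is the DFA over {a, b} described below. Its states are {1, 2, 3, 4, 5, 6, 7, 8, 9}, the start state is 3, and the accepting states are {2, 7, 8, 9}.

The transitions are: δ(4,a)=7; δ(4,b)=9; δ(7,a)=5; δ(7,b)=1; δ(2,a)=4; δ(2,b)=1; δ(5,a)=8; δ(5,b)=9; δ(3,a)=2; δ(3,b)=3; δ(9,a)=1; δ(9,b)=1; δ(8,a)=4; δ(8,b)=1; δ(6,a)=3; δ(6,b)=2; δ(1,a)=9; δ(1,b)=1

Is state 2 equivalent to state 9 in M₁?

No

States {6} cannot be reached from the start state, so discard them.
Initial partition by acceptance: {2,7,8,9} | {1,3,4,5}.
On input b, block {1,3,4,5} splits into {1,3} and {4,5}.
Split {2,7,8,9} by δ(·,a) → {2,7,8} and {9}.
On input a, block {1,3} splits into {1} and {3}.
The partition is now stable with 5 blocks: {2,7,8} | {1} | {4,5} | {9} | {3}.
2 and 9 end up in different blocks, so they are distinguishable. For instance, the string 'ab' is accepted from only 2.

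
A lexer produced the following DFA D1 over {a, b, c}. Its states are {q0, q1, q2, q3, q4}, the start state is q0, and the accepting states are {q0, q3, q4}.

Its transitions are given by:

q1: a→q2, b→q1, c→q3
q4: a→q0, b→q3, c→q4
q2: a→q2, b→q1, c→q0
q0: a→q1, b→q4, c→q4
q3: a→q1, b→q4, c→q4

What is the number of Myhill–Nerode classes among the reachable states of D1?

3

P0 = {q0,q3,q4} | {q1,q2}.
On input a, block {q0,q3,q4} splits into {q0,q3} and {q4}.
The partition is now stable with 3 blocks: {q0,q3} | {q1,q2} | {q4}.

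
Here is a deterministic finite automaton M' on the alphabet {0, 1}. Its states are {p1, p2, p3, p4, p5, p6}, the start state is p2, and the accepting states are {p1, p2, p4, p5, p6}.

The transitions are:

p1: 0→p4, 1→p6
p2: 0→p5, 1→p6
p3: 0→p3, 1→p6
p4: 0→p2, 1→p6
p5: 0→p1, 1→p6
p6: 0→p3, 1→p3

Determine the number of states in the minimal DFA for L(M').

Every state is reachable, so we keep all 6.
Start with accepting vs non-accepting: {p1,p2,p4,p5,p6} | {p3}.
Split {p1,p2,p4,p5,p6} by δ(·,0) → {p1,p2,p4,p5} and {p6}.
No further refinement is possible. Final partition (3 blocks): {p1,p2,p4,p5} | {p3} | {p6}.

3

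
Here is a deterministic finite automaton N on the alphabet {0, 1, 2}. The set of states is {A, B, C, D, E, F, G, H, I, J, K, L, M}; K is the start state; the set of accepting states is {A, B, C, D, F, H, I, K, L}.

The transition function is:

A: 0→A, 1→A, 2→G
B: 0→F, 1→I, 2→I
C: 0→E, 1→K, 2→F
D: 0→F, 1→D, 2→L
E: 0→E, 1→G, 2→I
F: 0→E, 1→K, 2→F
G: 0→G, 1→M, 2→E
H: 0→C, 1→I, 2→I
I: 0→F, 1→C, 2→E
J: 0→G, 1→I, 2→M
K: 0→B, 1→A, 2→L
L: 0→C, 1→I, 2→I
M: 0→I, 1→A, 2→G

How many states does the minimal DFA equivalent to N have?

States {D,H,J} cannot be reached from the start state, so discard them.
Start with accepting vs non-accepting: {A,B,C,F,I,K,L} | {E,G,M}.
Split {A,B,C,F,I,K,L} by δ(·,0) → {A,B,I,K,L} and {C,F}.
Split {A,B,I,K,L} by δ(·,0) → {B,I,L} and {A,K}.
On input 1, block {B,I,L} splits into {B,L} and {I}.
On input 0, block {E,G,M} splits into {E,G} and {M}.
On input 1, block {E,G} splits into {E} and {G}.
Refine {A,K} on symbol 0: members go to different blocks, giving {A} and {K}.
The partition is now stable with 8 blocks: {B,L} | {E} | {C,F} | {A} | {I} | {M} | {G} | {K}.

8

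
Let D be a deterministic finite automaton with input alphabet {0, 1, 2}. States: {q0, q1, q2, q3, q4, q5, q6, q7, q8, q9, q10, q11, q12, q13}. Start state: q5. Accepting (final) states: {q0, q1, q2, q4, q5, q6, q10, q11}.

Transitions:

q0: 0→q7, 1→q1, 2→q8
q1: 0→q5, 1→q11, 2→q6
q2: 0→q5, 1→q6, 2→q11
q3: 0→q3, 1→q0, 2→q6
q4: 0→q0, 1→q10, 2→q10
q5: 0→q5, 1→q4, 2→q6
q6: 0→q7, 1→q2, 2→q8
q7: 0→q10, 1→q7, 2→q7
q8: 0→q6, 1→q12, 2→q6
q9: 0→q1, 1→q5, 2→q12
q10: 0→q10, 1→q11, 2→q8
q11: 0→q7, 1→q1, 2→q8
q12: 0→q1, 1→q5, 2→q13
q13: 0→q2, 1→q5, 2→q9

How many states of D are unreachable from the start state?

1

BFS from q5 reaches {q0, q1, q2, q4, q5, q6, q7, q8, q9, q10, q11, q12, q13}; the 1 state(s) q3 are never visited.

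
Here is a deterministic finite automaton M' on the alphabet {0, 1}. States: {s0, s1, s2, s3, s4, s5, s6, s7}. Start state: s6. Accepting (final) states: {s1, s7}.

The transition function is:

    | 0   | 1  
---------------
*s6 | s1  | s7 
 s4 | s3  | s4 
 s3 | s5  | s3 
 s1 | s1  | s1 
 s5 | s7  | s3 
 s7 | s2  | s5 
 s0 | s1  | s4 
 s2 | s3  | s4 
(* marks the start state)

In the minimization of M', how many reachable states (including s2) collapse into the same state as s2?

Reachable states from the start: {s1,s2,s3,s4,s5,s6,s7}. Unreachable: {s0} — drop them.
P0 = {s1,s7} | {s2,s3,s4,s5,s6}.
On input 0, block {s1,s7} splits into {s1} and {s7}.
On input 0, block {s2,s3,s4,s5,s6} splits into {s2,s3,s4} and {s5} and {s6}.
Refine {s2,s3,s4} on symbol 0: members go to different blocks, giving {s2,s4} and {s3}.
The partition is now stable with 6 blocks: {s1} | {s2,s4} | {s7} | {s5} | {s6} | {s3}.
State s2 belongs to the block {s2,s4}, which has 2 states.

2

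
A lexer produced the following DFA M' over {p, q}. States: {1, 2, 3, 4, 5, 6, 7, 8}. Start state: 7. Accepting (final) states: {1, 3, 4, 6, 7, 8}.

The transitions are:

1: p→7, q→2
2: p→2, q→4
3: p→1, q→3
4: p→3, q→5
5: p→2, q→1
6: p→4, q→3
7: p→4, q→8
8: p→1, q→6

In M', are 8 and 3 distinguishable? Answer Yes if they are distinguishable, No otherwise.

No

Start with accepting vs non-accepting: {1,3,4,6,7,8} | {2,5}.
Split {1,3,4,6,7,8} by δ(·,q) → {3,6,7,8} and {1,4}.
No further refinement is possible. Final partition (3 blocks): {3,6,7,8} | {2,5} | {1,4}.
8 and 3 lie in the same block of the stable partition, so they are equivalent — no string distinguishes them.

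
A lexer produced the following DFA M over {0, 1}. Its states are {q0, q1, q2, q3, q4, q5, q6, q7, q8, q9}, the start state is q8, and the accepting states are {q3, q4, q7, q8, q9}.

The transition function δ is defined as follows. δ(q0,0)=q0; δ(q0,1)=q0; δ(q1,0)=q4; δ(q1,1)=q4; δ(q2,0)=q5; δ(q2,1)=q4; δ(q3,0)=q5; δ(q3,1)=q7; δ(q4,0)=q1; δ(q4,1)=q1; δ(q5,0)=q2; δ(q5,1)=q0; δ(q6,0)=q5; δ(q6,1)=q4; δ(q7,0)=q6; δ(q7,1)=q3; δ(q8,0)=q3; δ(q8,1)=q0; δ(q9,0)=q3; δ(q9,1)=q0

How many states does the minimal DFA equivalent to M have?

First remove the unreachable states {q9}; 9 states remain.
Initial partition by acceptance: {q3,q4,q7,q8} | {q0,q1,q2,q5,q6}.
On input 0, block {q3,q4,q7,q8} splits into {q3,q4,q7} and {q8}.
Refine {q3,q4,q7} on symbol 1: members go to different blocks, giving {q3,q7} and {q4}.
On input 0, block {q0,q1,q2,q5,q6} splits into {q0,q2,q5,q6} and {q1}.
Split {q0,q2,q5,q6} by δ(·,1) → {q0,q5} and {q2,q6}.
Split {q3,q7} by δ(·,0) → {q3} and {q7}.
Split {q0,q5} by δ(·,0) → {q0} and {q5}.
No further refinement is possible. Final partition (8 blocks): {q3} | {q0} | {q8} | {q4} | {q1} | {q2,q6} | {q7} | {q5}.

8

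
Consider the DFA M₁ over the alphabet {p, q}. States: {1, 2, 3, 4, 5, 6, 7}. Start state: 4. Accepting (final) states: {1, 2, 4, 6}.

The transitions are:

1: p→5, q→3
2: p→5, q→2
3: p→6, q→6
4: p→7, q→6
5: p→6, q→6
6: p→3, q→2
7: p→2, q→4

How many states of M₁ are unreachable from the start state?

BFS from 4 reaches {2, 3, 4, 5, 6, 7}; the 1 state(s) 1 are never visited.

1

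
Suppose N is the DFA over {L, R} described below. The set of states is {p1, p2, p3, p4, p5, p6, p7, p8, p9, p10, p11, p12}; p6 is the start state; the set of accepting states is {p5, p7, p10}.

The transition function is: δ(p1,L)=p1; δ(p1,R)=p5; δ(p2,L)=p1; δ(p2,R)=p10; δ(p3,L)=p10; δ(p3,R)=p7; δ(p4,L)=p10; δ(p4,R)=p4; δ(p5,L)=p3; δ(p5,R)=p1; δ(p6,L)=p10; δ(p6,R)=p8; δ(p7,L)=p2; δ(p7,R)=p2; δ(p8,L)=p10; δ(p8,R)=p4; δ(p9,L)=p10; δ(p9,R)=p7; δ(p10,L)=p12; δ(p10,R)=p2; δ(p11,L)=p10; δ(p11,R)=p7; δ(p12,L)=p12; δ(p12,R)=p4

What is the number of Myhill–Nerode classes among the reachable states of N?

States {p9,p11} cannot be reached from the start state, so discard them.
P0 = {p5,p7,p10} | {p1,p2,p3,p4,p6,p8,p12}.
Split {p1,p2,p3,p4,p6,p8,p12} by δ(·,L) → {p3,p4,p6,p8} and {p1,p2,p12}.
Refine {p5,p7,p10} on symbol L: members go to different blocks, giving {p7,p10} and {p5}.
Refine {p3,p4,p6,p8} on symbol R: members go to different blocks, giving {p4,p6,p8} and {p3}.
On input R, block {p1,p2,p12} splits into {p1} and {p2} and {p12}.
Split {p7,p10} by δ(·,L) → {p7} and {p10}.
No further refinement is possible. Final partition (8 blocks): {p7} | {p4,p6,p8} | {p1} | {p5} | {p3} | {p2} | {p12} | {p10}.

8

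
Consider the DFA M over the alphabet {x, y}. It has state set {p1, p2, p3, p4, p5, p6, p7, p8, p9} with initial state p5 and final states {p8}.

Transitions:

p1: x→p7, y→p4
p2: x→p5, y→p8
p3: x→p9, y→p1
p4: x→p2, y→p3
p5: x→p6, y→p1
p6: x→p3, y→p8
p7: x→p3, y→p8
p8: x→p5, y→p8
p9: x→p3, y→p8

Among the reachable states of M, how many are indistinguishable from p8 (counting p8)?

All states are reachable from the start state.
P0 = {p8} | {p1,p2,p3,p4,p5,p6,p7,p9}.
Refine {p1,p2,p3,p4,p5,p6,p7,p9} on symbol y: members go to different blocks, giving {p1,p3,p4,p5} and {p2,p6,p7,p9}.
The partition is now stable with 3 blocks: {p8} | {p1,p3,p4,p5} | {p2,p6,p7,p9}.
State p8 belongs to the block {p8}, which has 1 states.

1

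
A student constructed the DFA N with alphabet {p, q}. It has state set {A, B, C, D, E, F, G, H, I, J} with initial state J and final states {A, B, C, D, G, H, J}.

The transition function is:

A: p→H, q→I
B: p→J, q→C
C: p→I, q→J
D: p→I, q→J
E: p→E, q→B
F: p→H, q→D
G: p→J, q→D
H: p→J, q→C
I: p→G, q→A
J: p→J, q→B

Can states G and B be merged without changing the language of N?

Reachable states from the start: {A,B,C,D,G,H,I,J}. Unreachable: {E,F} — drop them.
Start with accepting vs non-accepting: {A,B,C,D,G,H,J} | {I}.
Refine {A,B,C,D,G,H,J} on symbol p: members go to different blocks, giving {A,B,G,H,J} and {C,D}.
On input q, block {A,B,G,H,J} splits into {B,G,H} and {A} and {J}.
Stable partition: {B,G,H} | {I} | {C,D} | {A} | {J} — 5 equivalence classes.
G and B lie in the same block of the stable partition, so they are equivalent — no string distinguishes them.

Yes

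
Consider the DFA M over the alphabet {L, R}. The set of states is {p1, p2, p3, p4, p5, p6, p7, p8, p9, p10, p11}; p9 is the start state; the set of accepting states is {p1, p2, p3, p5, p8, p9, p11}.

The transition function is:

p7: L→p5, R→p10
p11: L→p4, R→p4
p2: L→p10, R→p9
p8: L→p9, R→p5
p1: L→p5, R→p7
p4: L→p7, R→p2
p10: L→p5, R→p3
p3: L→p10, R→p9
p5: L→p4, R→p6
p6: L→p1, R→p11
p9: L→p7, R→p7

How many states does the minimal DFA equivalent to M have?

9

Reachable states from the start: {p1,p2,p3,p4,p5,p6,p7,p9,p10,p11}. Unreachable: {p8} — drop them.
P0 = {p1,p2,p3,p5,p9,p11} | {p4,p6,p7,p10}.
Split {p1,p2,p3,p5,p9,p11} by δ(·,L) → {p2,p3,p5,p9,p11} and {p1}.
On input R, block {p2,p3,p5,p9,p11} splits into {p5,p9,p11} and {p2,p3}.
Refine {p4,p6,p7,p10} on symbol L: members go to different blocks, giving {p7,p10} and {p4} and {p6}.
Refine {p5,p9,p11} on symbol L: members go to different blocks, giving {p5,p11} and {p9}.
On input R, block {p5,p11} splits into {p5} and {p11}.
Refine {p7,p10} on symbol R: members go to different blocks, giving {p7} and {p10}.
The partition is now stable with 9 blocks: {p5} | {p7} | {p1} | {p2,p3} | {p4} | {p6} | {p9} | {p11} | {p10}.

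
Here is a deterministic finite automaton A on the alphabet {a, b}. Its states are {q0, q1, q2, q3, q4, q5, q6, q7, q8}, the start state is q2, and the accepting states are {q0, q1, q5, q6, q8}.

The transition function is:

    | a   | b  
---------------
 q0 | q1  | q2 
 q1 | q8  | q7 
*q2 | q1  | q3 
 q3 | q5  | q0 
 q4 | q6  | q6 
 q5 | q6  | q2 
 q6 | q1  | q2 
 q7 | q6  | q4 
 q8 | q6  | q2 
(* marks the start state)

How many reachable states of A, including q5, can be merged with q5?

Start with accepting vs non-accepting: {q0,q1,q5,q6,q8} | {q2,q3,q4,q7}.
Split {q2,q3,q4,q7} by δ(·,b) → {q2,q7} and {q3,q4}.
The partition is now stable with 3 blocks: {q0,q1,q5,q6,q8} | {q2,q7} | {q3,q4}.
State q5 belongs to the block {q0,q1,q5,q6,q8}, which has 5 states.

5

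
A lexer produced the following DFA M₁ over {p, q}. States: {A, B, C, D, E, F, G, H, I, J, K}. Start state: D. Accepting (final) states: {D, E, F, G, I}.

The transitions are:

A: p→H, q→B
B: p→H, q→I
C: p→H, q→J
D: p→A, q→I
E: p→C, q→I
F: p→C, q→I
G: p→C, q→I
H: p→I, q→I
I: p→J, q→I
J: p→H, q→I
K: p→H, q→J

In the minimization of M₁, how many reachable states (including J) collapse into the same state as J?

First remove the unreachable states {C,E,F,G,K}; 6 states remain.
Initial partition by acceptance: {D,I} | {A,B,H,J}.
Refine {A,B,H,J} on symbol p: members go to different blocks, giving {A,B,J} and {H}.
On input q, block {A,B,J} splits into {B,J} and {A}.
On input p, block {D,I} splits into {D} and {I}.
The partition is now stable with 5 blocks: {D} | {B,J} | {H} | {A} | {I}.
The equivalence class containing J is {B,J}, of size 2.

2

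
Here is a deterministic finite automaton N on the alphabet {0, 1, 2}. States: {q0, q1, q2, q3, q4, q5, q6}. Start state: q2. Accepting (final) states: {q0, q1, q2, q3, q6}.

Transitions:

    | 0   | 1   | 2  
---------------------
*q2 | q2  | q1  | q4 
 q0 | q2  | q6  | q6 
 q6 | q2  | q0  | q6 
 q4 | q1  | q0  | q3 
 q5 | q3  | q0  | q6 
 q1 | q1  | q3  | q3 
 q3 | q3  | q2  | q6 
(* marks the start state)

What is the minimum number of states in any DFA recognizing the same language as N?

5

First remove the unreachable states {q5}; 6 states remain.
P0 = {q0,q1,q2,q3,q6} | {q4}.
Split {q0,q1,q2,q3,q6} by δ(·,2) → {q0,q1,q3,q6} and {q2}.
Refine {q0,q1,q3,q6} on symbol 0: members go to different blocks, giving {q0,q6} and {q1,q3}.
Refine {q1,q3} on symbol 1: members go to different blocks, giving {q1} and {q3}.
The partition is now stable with 5 blocks: {q0,q6} | {q4} | {q2} | {q1} | {q3}.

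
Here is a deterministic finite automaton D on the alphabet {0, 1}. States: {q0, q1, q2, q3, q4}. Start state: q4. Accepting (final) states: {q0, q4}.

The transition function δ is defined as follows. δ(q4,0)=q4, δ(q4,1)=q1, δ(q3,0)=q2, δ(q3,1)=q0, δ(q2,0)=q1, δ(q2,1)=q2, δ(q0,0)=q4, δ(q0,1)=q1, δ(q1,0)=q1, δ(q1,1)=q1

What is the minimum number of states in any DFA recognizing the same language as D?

2

Reachable states from the start: {q1,q4}. Unreachable: {q0,q2,q3} — drop them.
P0 = {q4} | {q1}.
Stable partition: {q4} | {q1} — 2 equivalence classes.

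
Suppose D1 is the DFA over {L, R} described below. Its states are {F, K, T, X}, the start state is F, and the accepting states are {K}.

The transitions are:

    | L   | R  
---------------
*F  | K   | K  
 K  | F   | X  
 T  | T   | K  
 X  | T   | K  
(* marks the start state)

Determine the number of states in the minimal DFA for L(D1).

3

Every state is reachable, so we keep all 4.
Initial partition by acceptance: {K} | {F,T,X}.
Refine {F,T,X} on symbol L: members go to different blocks, giving {T,X} and {F}.
No further refinement is possible. Final partition (3 blocks): {K} | {T,X} | {F}.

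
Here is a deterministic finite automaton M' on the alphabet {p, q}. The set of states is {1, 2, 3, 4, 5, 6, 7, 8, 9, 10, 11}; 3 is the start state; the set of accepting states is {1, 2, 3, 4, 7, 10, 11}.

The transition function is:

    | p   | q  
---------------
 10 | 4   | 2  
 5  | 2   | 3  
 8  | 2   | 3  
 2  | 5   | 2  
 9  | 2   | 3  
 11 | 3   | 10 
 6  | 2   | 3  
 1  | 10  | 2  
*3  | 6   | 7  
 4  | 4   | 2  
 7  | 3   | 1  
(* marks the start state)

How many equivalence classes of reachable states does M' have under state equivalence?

5

States {8,9,11} cannot be reached from the start state, so discard them.
Start with accepting vs non-accepting: {1,2,3,4,7,10} | {5,6}.
On input p, block {1,2,3,4,7,10} splits into {1,4,7,10} and {2,3}.
Refine {1,4,7,10} on symbol p: members go to different blocks, giving {1,4,10} and {7}.
On input q, block {2,3} splits into {2} and {3}.
Stable partition: {1,4,10} | {5,6} | {2} | {7} | {3} — 5 equivalence classes.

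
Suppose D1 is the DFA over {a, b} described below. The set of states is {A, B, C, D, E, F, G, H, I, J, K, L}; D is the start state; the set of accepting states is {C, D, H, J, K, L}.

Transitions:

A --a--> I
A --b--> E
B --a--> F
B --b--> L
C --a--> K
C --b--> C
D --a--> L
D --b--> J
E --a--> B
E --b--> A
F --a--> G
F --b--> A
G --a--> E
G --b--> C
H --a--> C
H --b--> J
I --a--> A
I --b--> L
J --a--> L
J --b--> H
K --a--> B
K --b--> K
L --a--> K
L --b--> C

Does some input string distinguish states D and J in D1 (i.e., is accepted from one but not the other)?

All states are reachable from the start state.
Initial partition by acceptance: {C,D,H,J,K,L} | {A,B,E,F,G,I}.
Refine {C,D,H,J,K,L} on symbol a: members go to different blocks, giving {C,D,H,J,L} and {K}.
Split {C,D,H,J,L} by δ(·,a) → {D,H,J} and {C,L}.
On input b, block {A,B,E,F,G,I} splits into {A,E,F} and {B,G,I}.
No further refinement is possible. Final partition (5 blocks): {D,H,J} | {A,E,F} | {K} | {C,L} | {B,G,I}.
D and J lie in the same block of the stable partition, so they are equivalent — no string distinguishes them.

No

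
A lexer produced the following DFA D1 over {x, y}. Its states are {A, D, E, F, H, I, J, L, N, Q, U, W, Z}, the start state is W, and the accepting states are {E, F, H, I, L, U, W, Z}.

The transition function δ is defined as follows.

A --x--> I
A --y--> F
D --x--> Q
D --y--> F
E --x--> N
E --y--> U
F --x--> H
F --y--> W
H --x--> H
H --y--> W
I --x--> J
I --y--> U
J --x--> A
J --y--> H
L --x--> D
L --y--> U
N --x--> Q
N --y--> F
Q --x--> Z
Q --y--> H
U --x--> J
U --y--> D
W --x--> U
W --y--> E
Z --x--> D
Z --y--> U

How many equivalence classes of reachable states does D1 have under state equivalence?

Reachable states from the start: {A,D,E,F,H,I,J,N,Q,U,W,Z}. Unreachable: {L} — drop them.
P0 = {E,F,H,I,U,W,Z} | {A,D,J,N,Q}.
On input x, block {E,F,H,I,U,W,Z} splits into {E,I,U,Z} and {F,H,W}.
Split {E,I,U,Z} by δ(·,y) → {E,I,Z} and {U}.
Refine {A,D,J,N,Q} on symbol x: members go to different blocks, giving {D,J,N} and {A,Q}.
Refine {F,H,W} on symbol x: members go to different blocks, giving {F,H} and {W}.
Stable partition: {E,I,Z} | {D,J,N} | {F,H} | {U} | {A,Q} | {W} — 6 equivalence classes.

6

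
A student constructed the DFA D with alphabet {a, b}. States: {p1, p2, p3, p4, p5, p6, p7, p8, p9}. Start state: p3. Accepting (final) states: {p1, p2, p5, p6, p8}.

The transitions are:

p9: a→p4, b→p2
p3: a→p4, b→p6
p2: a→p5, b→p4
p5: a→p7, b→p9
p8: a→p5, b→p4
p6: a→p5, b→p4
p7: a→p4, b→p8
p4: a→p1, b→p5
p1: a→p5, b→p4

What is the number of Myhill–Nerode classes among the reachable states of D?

Start with accepting vs non-accepting: {p1,p2,p5,p6,p8} | {p3,p4,p7,p9}.
Refine {p1,p2,p5,p6,p8} on symbol a: members go to different blocks, giving {p1,p2,p6,p8} and {p5}.
On input a, block {p3,p4,p7,p9} splits into {p3,p7,p9} and {p4}.
No further refinement is possible. Final partition (4 blocks): {p1,p2,p6,p8} | {p3,p7,p9} | {p5} | {p4}.

4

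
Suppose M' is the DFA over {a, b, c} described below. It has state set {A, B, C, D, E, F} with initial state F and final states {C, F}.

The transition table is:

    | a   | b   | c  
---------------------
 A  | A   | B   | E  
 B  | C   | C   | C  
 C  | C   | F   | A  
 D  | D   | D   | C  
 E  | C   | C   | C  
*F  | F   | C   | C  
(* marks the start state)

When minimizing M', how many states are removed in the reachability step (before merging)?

No path from F leads to D; the other 5 states are all reachable.

1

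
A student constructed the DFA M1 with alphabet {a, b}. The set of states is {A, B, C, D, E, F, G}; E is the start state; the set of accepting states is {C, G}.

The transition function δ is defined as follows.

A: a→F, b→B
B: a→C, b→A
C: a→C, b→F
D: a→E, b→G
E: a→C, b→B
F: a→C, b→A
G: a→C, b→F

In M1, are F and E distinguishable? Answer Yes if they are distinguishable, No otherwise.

Yes

First remove the unreachable states {D,G}; 5 states remain.
P0 = {C} | {A,B,E,F}.
Split {A,B,E,F} by δ(·,a) → {B,E,F} and {A}.
Split {B,E,F} by δ(·,b) → {B,F} and {E}.
The partition is now stable with 4 blocks: {C} | {B,F} | {A} | {E}.
F and E end up in different blocks, so they are distinguishable. For instance, the string 'ba' is accepted from only E.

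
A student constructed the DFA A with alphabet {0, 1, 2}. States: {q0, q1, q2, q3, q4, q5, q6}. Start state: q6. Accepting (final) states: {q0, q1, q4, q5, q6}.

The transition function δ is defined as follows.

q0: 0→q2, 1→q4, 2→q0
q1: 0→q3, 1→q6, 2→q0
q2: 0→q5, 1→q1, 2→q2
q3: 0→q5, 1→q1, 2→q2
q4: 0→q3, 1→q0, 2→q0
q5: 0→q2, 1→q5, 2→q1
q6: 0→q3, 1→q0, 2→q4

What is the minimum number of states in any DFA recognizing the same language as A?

Every state is reachable, so we keep all 7.
Initial partition by acceptance: {q0,q1,q4,q5,q6} | {q2,q3}.
No further refinement is possible. Final partition (2 blocks): {q0,q1,q4,q5,q6} | {q2,q3}.

2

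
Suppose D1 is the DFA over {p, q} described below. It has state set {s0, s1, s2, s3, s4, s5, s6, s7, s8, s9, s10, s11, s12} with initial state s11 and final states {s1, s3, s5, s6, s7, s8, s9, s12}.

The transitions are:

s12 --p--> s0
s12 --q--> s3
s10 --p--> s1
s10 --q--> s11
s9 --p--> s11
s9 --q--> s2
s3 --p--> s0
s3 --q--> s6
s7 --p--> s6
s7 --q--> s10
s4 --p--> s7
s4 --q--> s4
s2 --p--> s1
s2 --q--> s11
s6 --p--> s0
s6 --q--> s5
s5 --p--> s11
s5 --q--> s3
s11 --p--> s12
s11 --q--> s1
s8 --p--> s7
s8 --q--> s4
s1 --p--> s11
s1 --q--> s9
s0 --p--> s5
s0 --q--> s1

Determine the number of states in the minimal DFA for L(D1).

5

States {s4,s7,s8,s10} cannot be reached from the start state, so discard them.
Initial partition by acceptance: {s1,s3,s5,s6,s9,s12} | {s0,s2,s11}.
Split {s1,s3,s5,s6,s9,s12} by δ(·,q) → {s1,s3,s5,s6,s12} and {s9}.
Refine {s1,s3,s5,s6,s12} on symbol q: members go to different blocks, giving {s3,s5,s6,s12} and {s1}.
Refine {s0,s2,s11} on symbol p: members go to different blocks, giving {s0,s11} and {s2}.
The partition is now stable with 5 blocks: {s3,s5,s6,s12} | {s0,s11} | {s9} | {s1} | {s2}.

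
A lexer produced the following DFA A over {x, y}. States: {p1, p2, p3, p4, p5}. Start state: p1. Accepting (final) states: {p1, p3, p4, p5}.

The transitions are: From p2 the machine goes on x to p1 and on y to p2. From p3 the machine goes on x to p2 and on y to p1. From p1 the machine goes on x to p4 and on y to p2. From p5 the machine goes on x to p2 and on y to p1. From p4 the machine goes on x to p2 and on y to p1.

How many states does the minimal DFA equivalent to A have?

3

States {p3,p5} cannot be reached from the start state, so discard them.
Start with accepting vs non-accepting: {p1,p4} | {p2}.
Refine {p1,p4} on symbol x: members go to different blocks, giving {p1} and {p4}.
No further refinement is possible. Final partition (3 blocks): {p1} | {p2} | {p4}.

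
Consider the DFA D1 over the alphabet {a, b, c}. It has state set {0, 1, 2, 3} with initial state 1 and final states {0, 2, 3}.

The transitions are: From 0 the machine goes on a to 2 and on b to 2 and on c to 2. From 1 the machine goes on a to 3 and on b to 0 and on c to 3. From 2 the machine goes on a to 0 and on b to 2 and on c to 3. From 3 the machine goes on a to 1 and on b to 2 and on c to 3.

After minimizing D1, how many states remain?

Initial partition by acceptance: {0,2,3} | {1}.
Refine {0,2,3} on symbol a: members go to different blocks, giving {0,2} and {3}.
Refine {0,2} on symbol c: members go to different blocks, giving {0} and {2}.
No further refinement is possible. Final partition (4 blocks): {0} | {1} | {3} | {2}.

4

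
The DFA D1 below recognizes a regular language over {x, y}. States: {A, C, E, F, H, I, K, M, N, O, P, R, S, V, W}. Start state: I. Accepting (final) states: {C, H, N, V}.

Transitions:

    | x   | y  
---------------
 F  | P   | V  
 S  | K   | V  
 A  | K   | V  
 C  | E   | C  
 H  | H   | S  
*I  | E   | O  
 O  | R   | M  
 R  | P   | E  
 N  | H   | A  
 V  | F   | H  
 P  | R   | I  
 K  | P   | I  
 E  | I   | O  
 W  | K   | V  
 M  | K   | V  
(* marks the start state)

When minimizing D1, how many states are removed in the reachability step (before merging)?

4

Starting at I and following transitions, the reachable set is {E, F, H, I, K, M, O, P, R, S, V}. That leaves A, C, N, W unreachable — 4 in total.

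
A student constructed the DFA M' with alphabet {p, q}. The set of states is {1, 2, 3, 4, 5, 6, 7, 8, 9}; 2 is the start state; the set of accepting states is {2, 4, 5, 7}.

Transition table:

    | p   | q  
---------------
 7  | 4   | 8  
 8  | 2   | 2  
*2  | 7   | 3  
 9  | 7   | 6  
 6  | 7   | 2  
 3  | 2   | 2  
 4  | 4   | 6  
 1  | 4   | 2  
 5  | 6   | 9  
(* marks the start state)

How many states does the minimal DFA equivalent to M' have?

Reachable states from the start: {2,3,4,6,7,8}. Unreachable: {1,5,9} — drop them.
Start with accepting vs non-accepting: {2,4,7} | {3,6,8}.
The partition is now stable with 2 blocks: {2,4,7} | {3,6,8}.

2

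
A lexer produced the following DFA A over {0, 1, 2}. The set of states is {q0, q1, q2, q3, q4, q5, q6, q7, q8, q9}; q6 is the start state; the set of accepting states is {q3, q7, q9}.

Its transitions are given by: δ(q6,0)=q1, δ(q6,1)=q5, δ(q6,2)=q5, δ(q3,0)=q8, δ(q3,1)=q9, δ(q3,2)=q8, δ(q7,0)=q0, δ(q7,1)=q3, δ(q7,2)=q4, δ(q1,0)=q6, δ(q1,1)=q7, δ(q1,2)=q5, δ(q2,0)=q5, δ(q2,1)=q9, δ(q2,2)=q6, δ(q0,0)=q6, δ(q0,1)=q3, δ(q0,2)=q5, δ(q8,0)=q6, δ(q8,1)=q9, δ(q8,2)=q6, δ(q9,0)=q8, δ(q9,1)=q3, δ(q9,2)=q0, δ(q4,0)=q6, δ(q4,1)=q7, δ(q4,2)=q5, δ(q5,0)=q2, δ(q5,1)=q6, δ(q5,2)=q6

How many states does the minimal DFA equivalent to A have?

Every state is reachable, so we keep all 10.
P0 = {q3,q7,q9} | {q0,q1,q2,q4,q5,q6,q8}.
On input 1, block {q0,q1,q2,q4,q5,q6,q8} splits into {q0,q1,q2,q4,q8} and {q5,q6}.
The partition is now stable with 3 blocks: {q3,q7,q9} | {q0,q1,q2,q4,q8} | {q5,q6}.

3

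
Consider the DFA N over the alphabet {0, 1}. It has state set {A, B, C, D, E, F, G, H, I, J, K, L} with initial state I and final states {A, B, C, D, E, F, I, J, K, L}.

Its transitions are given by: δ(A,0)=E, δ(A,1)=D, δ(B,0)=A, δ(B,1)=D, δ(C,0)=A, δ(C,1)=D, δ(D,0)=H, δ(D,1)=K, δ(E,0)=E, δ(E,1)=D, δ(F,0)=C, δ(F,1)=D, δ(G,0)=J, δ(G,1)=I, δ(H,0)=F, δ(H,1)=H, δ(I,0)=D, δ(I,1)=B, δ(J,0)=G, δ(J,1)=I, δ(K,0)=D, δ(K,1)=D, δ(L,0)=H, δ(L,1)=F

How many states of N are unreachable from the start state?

3

No path from I leads to G, J, L; the other 9 states are all reachable.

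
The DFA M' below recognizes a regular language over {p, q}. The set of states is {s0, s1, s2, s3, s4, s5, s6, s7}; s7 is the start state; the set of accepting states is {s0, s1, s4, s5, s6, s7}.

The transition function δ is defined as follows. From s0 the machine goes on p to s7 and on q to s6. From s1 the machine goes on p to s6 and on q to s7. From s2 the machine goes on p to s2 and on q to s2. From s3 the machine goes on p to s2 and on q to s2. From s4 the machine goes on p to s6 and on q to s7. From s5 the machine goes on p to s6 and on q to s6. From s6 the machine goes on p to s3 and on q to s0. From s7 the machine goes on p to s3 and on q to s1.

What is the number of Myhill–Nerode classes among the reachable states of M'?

First remove the unreachable states {s4,s5}; 6 states remain.
Initial partition by acceptance: {s0,s1,s6,s7} | {s2,s3}.
Split {s0,s1,s6,s7} by δ(·,p) → {s0,s1} and {s6,s7}.
The partition is now stable with 3 blocks: {s0,s1} | {s2,s3} | {s6,s7}.

3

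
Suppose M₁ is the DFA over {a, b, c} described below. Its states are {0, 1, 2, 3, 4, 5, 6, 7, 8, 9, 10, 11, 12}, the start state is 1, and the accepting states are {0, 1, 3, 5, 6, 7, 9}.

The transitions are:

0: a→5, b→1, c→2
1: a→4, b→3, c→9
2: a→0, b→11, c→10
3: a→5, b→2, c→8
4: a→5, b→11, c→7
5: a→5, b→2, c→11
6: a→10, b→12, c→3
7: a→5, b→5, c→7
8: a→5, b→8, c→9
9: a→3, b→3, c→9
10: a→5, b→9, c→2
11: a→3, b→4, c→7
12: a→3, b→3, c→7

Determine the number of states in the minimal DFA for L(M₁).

7

States {6,12} cannot be reached from the start state, so discard them.
P0 = {0,1,3,5,7,9} | {2,4,8,10,11}.
Refine {0,1,3,5,7,9} on symbol a: members go to different blocks, giving {0,3,5,7,9} and {1}.
On input b, block {0,3,5,7,9} splits into {3,5} and {7,9} and {0}.
On input a, block {2,4,8,10,11} splits into {4,8,10,11} and {2}.
On input b, block {4,8,10,11} splits into {4,8,11} and {10}.
The partition is now stable with 7 blocks: {3,5} | {4,8,11} | {1} | {7,9} | {0} | {2} | {10}.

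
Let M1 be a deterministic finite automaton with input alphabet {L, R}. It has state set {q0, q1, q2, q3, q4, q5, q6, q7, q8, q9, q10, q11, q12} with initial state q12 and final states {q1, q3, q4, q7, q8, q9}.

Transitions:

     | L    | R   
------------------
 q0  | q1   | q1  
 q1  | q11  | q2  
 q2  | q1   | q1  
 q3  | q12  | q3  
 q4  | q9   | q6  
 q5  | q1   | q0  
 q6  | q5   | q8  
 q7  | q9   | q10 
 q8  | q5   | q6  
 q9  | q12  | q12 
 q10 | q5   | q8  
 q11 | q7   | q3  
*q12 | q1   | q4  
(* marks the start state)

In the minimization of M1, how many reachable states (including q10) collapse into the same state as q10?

2

Every state is reachable, so we keep all 13.
P0 = {q1,q3,q4,q7,q8,q9} | {q0,q2,q5,q6,q10,q11,q12}.
On input L, block {q1,q3,q4,q7,q8,q9} splits into {q1,q3,q8,q9} and {q4,q7}.
On input R, block {q1,q3,q8,q9} splits into {q1,q8,q9} and {q3}.
Split {q0,q2,q5,q6,q10,q11,q12} by δ(·,L) → {q0,q2,q5,q12} and {q6,q10} and {q11}.
On input L, block {q1,q8,q9} splits into {q8,q9} and {q1}.
Refine {q8,q9} on symbol R: members go to different blocks, giving {q8} and {q9}.
Split {q0,q2,q5,q12} by δ(·,R) → {q0,q2} and {q5} and {q12}.
No further refinement is possible. Final partition (10 blocks): {q8} | {q0,q2} | {q4,q7} | {q3} | {q6,q10} | {q11} | {q1} | {q9} | {q5} | {q12}.
State q10 belongs to the block {q6,q10}, which has 2 states.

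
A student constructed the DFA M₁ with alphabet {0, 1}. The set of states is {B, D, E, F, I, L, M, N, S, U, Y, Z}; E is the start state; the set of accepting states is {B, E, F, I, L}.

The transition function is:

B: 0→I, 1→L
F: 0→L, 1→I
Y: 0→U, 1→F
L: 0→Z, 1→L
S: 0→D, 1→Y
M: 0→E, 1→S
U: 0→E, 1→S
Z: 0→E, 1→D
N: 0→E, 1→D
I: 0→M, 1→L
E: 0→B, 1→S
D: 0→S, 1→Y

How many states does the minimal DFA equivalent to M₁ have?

First remove the unreachable states {N}; 11 states remain.
Initial partition by acceptance: {B,E,F,I,L} | {D,M,S,U,Y,Z}.
On input 0, block {B,E,F,I,L} splits into {B,E,F} and {I,L}.
Split {B,E,F} by δ(·,0) → {B,F} and {E}.
Split {D,M,S,U,Y,Z} by δ(·,0) → {M,U,Z} and {D,S,Y}.
On input 0, block {D,S,Y} splits into {D,S} and {Y}.
No further refinement is possible. Final partition (6 blocks): {B,F} | {M,U,Z} | {I,L} | {E} | {D,S} | {Y}.

6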